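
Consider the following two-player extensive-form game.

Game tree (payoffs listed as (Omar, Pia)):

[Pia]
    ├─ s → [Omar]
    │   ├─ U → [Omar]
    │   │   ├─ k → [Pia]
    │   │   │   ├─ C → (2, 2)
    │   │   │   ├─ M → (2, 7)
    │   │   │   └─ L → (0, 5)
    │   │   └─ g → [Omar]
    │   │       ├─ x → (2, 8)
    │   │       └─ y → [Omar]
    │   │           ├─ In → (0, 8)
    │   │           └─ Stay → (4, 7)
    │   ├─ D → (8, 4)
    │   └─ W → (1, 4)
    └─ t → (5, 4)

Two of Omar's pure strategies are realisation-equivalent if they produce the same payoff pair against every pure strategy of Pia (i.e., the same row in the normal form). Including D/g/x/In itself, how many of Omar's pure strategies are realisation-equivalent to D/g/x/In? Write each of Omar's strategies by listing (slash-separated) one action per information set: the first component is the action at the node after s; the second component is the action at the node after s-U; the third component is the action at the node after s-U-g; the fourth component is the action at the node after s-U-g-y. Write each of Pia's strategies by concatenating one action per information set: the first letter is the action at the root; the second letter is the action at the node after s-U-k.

Row for D/g/x/In (columns sC, sM, sL, tC, tM, tL): (8,4) (8,4) (8,4) (5,4) (5,4) (5,4).
Under D/g/x/In, Omar's choice at the node after s-U and at the node after s-U-g and at the node after s-U-g-y can never be reached regardless of what Pia does, so varying those choices leaves every outcome unchanged.
Holding the reachable choices fixed and varying the unreachable ones freely already gives 2 × 2 × 2 = 8 equivalent strategies.
No other strategy reproduces this row, so those 8 are the full class: D/k/x/In, D/k/x/Stay, D/k/y/In, D/k/y/Stay, D/g/x/In, D/g/x/Stay, D/g/y/In, D/g/y/Stay.

8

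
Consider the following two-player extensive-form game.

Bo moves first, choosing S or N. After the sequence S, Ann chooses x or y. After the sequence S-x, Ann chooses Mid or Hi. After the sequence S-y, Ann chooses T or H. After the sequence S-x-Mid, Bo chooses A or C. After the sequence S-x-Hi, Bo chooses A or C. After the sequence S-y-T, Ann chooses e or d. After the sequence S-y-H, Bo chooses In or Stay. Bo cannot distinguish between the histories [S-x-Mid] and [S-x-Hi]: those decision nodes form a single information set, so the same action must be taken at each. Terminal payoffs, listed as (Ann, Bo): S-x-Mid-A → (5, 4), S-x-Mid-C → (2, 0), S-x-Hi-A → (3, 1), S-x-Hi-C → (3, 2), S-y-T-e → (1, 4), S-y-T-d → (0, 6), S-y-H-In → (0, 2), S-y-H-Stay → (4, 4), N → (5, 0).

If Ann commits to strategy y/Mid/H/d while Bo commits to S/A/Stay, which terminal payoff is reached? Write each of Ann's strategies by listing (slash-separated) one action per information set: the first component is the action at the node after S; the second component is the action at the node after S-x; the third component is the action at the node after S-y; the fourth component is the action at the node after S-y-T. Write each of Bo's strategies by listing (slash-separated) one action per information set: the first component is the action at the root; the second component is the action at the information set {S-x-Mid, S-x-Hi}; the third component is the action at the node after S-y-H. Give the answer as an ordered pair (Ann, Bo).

Trace the play path from the root:
  Bo plays S
  Ann plays y at [S]
  Ann plays H at [S-y]
  Bo plays Stay at [S-y-H]
→ terminal payoff (4, 4).
(Ann's choice at the node after S-x is never reached on this path, so it doesn't affect the outcome.)

(4, 4)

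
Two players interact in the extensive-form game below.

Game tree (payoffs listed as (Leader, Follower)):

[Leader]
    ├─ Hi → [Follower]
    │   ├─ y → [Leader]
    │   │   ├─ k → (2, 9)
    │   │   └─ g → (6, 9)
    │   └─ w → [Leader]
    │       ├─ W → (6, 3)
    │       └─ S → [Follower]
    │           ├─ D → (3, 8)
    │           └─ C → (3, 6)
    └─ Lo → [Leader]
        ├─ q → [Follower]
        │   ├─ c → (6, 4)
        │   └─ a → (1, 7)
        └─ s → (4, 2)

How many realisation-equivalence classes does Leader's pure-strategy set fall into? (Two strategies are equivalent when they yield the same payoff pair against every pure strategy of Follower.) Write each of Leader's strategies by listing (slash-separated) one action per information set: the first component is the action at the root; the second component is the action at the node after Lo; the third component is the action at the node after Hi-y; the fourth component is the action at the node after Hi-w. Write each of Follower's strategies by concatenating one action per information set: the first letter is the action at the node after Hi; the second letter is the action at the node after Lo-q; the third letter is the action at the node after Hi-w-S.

Leader has 16 pure strategies: Hi/q/k/W, Hi/q/k/S, Hi/q/g/W, Hi/q/g/S, Hi/s/k/W, Hi/s/k/S, Hi/s/g/W, Hi/s/g/S, Lo/q/k/W, Lo/q/k/S, Lo/q/g/W, Lo/q/g/S, Lo/s/k/W, Lo/s/k/S, Lo/s/g/W, Lo/s/g/S. Columns: ycD, ycC, yaD, yaC, wcD, wcC, waD, waC.
{Hi/q/k/W, Hi/s/k/W} → row (2,9) (2,9) (2,9) (2,9) (6,3) (6,3) (6,3) (6,3)
{Hi/q/k/S, Hi/s/k/S} → row (2,9) (2,9) (2,9) (2,9) (3,8) (3,6) (3,8) (3,6)
{Hi/q/g/W, Hi/s/g/W} → row (6,9) (6,9) (6,9) (6,9) (6,3) (6,3) (6,3) (6,3)
{Hi/q/g/S, Hi/s/g/S} → row (6,9) (6,9) (6,9) (6,9) (3,8) (3,6) (3,8) (3,6)
{Lo/q/k/W, Lo/q/k/S, Lo/q/g/W, Lo/q/g/S} → row (6,4) (6,4) (1,7) (1,7) (6,4) (6,4) (1,7) (1,7)
{Lo/s/k/W, Lo/s/k/S, Lo/s/g/W, Lo/s/g/S} → row (4,2) (4,2) (4,2) (4,2) (4,2) (4,2) (4,2) (4,2)
That's 6 distinct rows out of 16 strategies.

6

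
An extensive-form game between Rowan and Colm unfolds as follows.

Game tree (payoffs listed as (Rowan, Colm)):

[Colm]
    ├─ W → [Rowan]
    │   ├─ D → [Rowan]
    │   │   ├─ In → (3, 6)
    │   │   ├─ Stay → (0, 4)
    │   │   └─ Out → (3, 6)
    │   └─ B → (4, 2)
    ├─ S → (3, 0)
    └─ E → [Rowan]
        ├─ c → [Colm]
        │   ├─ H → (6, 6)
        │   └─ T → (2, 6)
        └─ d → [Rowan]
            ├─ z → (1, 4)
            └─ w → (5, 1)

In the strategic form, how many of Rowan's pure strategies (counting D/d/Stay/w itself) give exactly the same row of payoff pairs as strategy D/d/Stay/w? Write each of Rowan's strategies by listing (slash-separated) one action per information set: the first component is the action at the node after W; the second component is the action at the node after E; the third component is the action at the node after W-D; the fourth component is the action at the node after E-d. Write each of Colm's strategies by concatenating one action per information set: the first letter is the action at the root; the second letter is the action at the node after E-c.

1

Row for D/d/Stay/w (columns WH, WT, SH, ST, EH, ET): (0,4) (0,4) (3,0) (3,0) (5,1) (5,1).
Every one of Rowan's information sets is on the play path for some reply by Colm when Rowan follows D/d/Stay/w.
Changing the action at any of them therefore changes at least one column, so only D/d/Stay/w itself gives this row.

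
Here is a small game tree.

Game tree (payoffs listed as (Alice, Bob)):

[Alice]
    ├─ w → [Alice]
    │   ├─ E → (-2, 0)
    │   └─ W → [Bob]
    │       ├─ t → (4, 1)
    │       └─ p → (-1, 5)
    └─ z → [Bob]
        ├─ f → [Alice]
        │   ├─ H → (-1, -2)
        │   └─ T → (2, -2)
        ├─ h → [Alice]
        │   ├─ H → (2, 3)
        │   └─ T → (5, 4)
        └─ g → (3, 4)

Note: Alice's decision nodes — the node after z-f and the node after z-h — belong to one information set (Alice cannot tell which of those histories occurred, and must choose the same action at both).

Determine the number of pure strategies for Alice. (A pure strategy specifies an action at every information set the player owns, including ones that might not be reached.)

Alice owns the root with actions {w, z} — two choices.
Alice owns the node after w with actions {E, W} — two choices.
Alice owns the information set {z-f, z-h} with actions {H, T} — two choices.
A pure strategy fixes one action at each information set independently, so the count is the product 2 × 2 × 2 = 8.
(For reference, Bob has 6 pure strategies, giving a 8×6 normal-form matrix.)

8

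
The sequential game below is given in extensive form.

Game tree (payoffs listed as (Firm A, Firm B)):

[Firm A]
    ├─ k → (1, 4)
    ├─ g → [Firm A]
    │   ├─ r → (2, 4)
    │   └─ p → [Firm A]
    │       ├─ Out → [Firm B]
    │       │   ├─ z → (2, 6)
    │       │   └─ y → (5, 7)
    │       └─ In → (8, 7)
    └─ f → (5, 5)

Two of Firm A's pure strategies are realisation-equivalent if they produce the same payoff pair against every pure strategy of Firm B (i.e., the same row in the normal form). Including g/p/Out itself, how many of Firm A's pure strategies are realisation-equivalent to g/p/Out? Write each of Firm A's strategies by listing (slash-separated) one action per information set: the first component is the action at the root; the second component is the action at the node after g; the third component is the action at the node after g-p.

1

Row for g/p/Out (columns z, y): (2,6) (5,7).
Every one of Firm A's information sets is on the play path for some reply by Firm B when Firm A follows g/p/Out.
Changing the action at any of them therefore changes at least one column, so only g/p/Out itself gives this row.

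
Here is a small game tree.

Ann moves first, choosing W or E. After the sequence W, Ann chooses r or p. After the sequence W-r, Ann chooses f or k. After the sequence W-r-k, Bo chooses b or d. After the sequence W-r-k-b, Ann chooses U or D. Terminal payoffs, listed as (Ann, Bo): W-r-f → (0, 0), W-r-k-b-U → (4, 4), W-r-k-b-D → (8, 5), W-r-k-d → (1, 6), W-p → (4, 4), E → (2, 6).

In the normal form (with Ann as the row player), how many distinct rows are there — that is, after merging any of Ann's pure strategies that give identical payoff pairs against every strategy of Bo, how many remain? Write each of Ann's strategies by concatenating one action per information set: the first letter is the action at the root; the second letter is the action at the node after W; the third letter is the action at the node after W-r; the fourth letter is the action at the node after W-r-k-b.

5

Ann has 16 pure strategies: WrfU, WrfD, WrkU, WrkD, WpfU, WpfD, WpkU, WpkD, ErfU, ErfD, ErkU, ErkD, EpfU, EpfD, EpkU, EpkD. Columns: b, d.
{WrfU, WrfD} → row (0,0) (0,0)
{WrkU} → row (4,4) (1,6)
{WrkD} → row (8,5) (1,6)
{WpfU, WpfD, WpkU, WpkD} → row (4,4) (4,4)
{ErfU, ErfD, ErkU, ErkD, EpfU, EpfD, EpkU, EpkD} → row (2,6) (2,6)
That's 5 distinct rows out of 16 strategies.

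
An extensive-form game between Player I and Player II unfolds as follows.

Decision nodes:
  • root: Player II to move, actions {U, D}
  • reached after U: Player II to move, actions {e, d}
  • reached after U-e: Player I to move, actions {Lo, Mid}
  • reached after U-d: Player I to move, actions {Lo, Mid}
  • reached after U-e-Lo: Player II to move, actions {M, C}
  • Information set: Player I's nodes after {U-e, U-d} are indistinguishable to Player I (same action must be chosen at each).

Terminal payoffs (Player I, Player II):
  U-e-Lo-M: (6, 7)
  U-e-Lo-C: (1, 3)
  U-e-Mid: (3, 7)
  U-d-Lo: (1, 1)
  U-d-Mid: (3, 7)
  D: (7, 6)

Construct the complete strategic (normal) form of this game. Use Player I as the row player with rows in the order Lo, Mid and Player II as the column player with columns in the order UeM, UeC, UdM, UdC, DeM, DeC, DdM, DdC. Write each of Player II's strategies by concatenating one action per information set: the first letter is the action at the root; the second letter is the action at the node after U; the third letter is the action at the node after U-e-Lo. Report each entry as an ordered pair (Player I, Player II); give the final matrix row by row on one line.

Row Lo: UeM→(6,7), UeC→(1,3), UdM→(1,1), UdC→(1,1), DeM→(7,6), DeC→(7,6), DdM→(7,6), DdC→(7,6)
Row Mid: UeM→(3,7), UeC→(3,7), UdM→(3,7), UdC→(3,7), DeM→(7,6), DeC→(7,6), DdM→(7,6), DdC→(7,6)

Lo: (6,7) (1,3) (1,1) (1,1) (7,6) (7,6) (7,6) (7,6) | Mid: (3,7) (3,7) (3,7) (3,7) (7,6) (7,6) (7,6) (7,6)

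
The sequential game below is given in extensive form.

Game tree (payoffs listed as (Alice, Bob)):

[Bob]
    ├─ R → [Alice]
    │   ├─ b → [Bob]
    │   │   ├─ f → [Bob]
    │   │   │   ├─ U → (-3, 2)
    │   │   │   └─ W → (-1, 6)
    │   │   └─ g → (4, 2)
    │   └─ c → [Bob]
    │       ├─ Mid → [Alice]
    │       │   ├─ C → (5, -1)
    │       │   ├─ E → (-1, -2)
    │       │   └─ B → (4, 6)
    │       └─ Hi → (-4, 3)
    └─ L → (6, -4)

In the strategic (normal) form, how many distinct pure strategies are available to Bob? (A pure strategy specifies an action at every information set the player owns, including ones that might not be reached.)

Bob owns the root with actions {R, L} — two choices.
Bob owns the node after R-b with actions {f, g} — two choices.
Bob owns the node after R-c with actions {Mid, Hi} — two choices.
Bob owns the node after R-b-f with actions {U, W} — two choices.
A pure strategy fixes one action at each information set independently, so the count is the product 2 × 2 × 2 × 2 = 16.
(For reference, Alice has 6 pure strategies, giving a 16×6 normal-form matrix.)

16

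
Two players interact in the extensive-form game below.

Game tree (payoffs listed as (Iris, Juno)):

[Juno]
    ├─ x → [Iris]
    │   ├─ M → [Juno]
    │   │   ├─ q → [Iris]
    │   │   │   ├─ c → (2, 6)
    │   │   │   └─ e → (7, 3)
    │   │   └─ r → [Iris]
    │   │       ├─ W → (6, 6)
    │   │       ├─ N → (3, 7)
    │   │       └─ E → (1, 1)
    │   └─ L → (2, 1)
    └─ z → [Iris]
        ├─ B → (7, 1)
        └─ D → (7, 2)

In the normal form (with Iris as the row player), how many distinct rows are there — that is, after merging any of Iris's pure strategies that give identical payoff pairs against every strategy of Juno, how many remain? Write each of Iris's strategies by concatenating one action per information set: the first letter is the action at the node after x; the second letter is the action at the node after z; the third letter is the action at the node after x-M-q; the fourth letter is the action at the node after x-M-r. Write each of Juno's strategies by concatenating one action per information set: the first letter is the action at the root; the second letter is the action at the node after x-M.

14

Iris has 24 pure strategies: MBcW, MBcN, MBcE, MBeW, MBeN, MBeE, MDcW, MDcN, MDcE, MDeW, MDeN, MDeE, LBcW, LBcN, LBcE, LBeW, LBeN, LBeE, LDcW, LDcN, LDcE, LDeW, LDeN, LDeE. Columns: xq, xr, zq, zr.
{MBcW} → row (2,6) (6,6) (7,1) (7,1)
{MBcN} → row (2,6) (3,7) (7,1) (7,1)
{MBcE} → row (2,6) (1,1) (7,1) (7,1)
{MBeW} → row (7,3) (6,6) (7,1) (7,1)
{MBeN} → row (7,3) (3,7) (7,1) (7,1)
{MBeE} → row (7,3) (1,1) (7,1) (7,1)
{MDcW} → row (2,6) (6,6) (7,2) (7,2)
{MDcN} → row (2,6) (3,7) (7,2) (7,2)
{MDcE} → row (2,6) (1,1) (7,2) (7,2)
{MDeW} → row (7,3) (6,6) (7,2) (7,2)
{MDeN} → row (7,3) (3,7) (7,2) (7,2)
{MDeE} → row (7,3) (1,1) (7,2) (7,2)
{LBcW, LBcN, LBcE, LBeW, LBeN, LBeE} → row (2,1) (2,1) (7,1) (7,1)
{LDcW, LDcN, LDcE, LDeW, LDeN, LDeE} → row (2,1) (2,1) (7,2) (7,2)
That's 14 distinct rows out of 24 strategies.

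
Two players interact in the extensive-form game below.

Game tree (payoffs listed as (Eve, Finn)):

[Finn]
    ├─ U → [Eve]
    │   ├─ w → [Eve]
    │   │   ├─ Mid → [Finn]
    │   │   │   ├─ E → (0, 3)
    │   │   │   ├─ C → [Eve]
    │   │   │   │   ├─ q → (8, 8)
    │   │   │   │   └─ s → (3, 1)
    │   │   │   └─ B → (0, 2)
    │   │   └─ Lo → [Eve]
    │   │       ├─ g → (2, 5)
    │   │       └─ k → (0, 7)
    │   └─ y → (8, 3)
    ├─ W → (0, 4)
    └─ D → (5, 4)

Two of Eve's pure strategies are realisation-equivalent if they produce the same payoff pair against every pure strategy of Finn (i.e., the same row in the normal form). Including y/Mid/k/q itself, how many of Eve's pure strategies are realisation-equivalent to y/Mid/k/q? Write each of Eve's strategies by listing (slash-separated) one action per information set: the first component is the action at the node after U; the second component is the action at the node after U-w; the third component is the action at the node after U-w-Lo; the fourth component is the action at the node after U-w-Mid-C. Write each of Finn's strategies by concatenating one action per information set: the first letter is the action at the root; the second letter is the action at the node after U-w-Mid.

Row for y/Mid/k/q (columns UE, UC, UB, WE, WC, WB, DE, DC, DB): (8,3) (8,3) (8,3) (0,4) (0,4) (0,4) (5,4) (5,4) (5,4).
Under y/Mid/k/q, Eve's choice at the node after U-w and at the node after U-w-Lo and at the node after U-w-Mid-C can never be reached regardless of what Finn does, so varying those choices leaves every outcome unchanged.
Holding the reachable choices fixed and varying the unreachable ones freely already gives 2 × 2 × 2 = 8 equivalent strategies.
No other strategy reproduces this row, so those 8 are the full class: y/Mid/g/q, y/Mid/g/s, y/Mid/k/q, y/Mid/k/s, y/Lo/g/q, y/Lo/g/s, y/Lo/k/q, y/Lo/k/s.

8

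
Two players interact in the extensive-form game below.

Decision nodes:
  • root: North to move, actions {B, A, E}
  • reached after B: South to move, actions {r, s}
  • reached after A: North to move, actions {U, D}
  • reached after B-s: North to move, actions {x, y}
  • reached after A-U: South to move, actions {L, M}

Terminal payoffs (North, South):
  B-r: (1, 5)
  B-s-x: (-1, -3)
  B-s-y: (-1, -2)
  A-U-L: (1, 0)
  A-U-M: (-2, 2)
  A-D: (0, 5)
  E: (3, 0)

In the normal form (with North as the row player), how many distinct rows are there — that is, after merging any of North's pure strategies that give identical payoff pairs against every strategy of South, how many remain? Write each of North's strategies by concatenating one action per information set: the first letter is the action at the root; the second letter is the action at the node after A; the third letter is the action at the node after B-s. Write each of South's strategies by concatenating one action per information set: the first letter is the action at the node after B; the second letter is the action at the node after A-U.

5

North has 12 pure strategies: BUx, BUy, BDx, BDy, AUx, AUy, ADx, ADy, EUx, EUy, EDx, EDy. Columns: rL, rM, sL, sM.
{BUx, BDx} → row (1,5) (1,5) (-1,-3) (-1,-3)
{BUy, BDy} → row (1,5) (1,5) (-1,-2) (-1,-2)
{AUx, AUy} → row (1,0) (-2,2) (1,0) (-2,2)
{ADx, ADy} → row (0,5) (0,5) (0,5) (0,5)
{EUx, EUy, EDx, EDy} → row (3,0) (3,0) (3,0) (3,0)
That's 5 distinct rows out of 12 strategies.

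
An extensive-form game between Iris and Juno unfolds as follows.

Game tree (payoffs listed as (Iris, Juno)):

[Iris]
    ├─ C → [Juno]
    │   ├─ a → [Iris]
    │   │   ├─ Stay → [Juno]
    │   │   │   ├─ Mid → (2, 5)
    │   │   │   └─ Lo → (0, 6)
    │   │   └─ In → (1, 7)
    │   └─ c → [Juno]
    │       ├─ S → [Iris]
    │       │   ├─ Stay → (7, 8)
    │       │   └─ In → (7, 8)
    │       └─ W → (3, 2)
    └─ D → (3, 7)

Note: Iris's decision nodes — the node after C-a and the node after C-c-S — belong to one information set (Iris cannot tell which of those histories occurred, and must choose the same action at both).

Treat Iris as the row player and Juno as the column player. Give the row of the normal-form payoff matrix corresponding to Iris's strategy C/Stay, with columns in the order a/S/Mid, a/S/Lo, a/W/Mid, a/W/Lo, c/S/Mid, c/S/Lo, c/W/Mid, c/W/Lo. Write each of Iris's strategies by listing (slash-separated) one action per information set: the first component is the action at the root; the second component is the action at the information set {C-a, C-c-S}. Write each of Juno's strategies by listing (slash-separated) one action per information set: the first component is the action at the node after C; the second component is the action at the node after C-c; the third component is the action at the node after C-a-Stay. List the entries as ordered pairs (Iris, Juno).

(2,5) (0,6) (2,5) (0,6) (7,8) (7,8) (3,2) (3,2)

vs a/S/Mid: Iris plays C → Juno plays a at [C] → Iris plays Stay at [C-a] → Juno plays Mid at [C-a-Stay] → (2, 5)
vs a/S/Lo: Iris plays C → Juno plays a at [C] → Iris plays Stay at [C-a] → Juno plays Lo at [C-a-Stay] → (0, 6)
vs a/W/Mid: Iris plays C → Juno plays a at [C] → Iris plays Stay at [C-a] → Juno plays Mid at [C-a-Stay] → (2, 5)
vs a/W/Lo: Iris plays C → Juno plays a at [C] → Iris plays Stay at [C-a] → Juno plays Lo at [C-a-Stay] → (0, 6)
vs c/S/Mid: Iris plays C → Juno plays c at [C] → Juno plays S at [C-c] → Iris plays Stay at [C-c-S] → (7, 8)
vs c/S/Lo: Iris plays C → Juno plays c at [C] → Juno plays S at [C-c] → Iris plays Stay at [C-c-S] → (7, 8)
vs c/W/Mid: Iris plays C → Juno plays c at [C] → Juno plays W at [C-c] → (3, 2)
vs c/W/Lo: Iris plays C → Juno plays c at [C] → Juno plays W at [C-c] → (3, 2)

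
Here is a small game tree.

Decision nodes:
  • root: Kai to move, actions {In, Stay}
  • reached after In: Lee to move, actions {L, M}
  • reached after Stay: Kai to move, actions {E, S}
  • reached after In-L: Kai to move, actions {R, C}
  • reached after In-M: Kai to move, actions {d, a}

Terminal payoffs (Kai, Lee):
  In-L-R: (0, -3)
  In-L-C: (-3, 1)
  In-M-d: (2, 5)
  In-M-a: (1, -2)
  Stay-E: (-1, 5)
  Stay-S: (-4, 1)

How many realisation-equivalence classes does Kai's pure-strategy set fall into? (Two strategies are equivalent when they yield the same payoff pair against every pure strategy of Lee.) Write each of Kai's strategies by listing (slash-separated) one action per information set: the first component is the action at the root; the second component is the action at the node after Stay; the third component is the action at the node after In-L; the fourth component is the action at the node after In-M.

Kai has 16 pure strategies: In/E/R/d, In/E/R/a, In/E/C/d, In/E/C/a, In/S/R/d, In/S/R/a, In/S/C/d, In/S/C/a, Stay/E/R/d, Stay/E/R/a, Stay/E/C/d, Stay/E/C/a, Stay/S/R/d, Stay/S/R/a, Stay/S/C/d, Stay/S/C/a. Columns: L, M.
{In/E/R/d, In/S/R/d} → row (0,-3) (2,5)
{In/E/R/a, In/S/R/a} → row (0,-3) (1,-2)
{In/E/C/d, In/S/C/d} → row (-3,1) (2,5)
{In/E/C/a, In/S/C/a} → row (-3,1) (1,-2)
{Stay/E/R/d, Stay/E/R/a, Stay/E/C/d, Stay/E/C/a} → row (-1,5) (-1,5)
{Stay/S/R/d, Stay/S/R/a, Stay/S/C/d, Stay/S/C/a} → row (-4,1) (-4,1)
That's 6 distinct rows out of 16 strategies.

6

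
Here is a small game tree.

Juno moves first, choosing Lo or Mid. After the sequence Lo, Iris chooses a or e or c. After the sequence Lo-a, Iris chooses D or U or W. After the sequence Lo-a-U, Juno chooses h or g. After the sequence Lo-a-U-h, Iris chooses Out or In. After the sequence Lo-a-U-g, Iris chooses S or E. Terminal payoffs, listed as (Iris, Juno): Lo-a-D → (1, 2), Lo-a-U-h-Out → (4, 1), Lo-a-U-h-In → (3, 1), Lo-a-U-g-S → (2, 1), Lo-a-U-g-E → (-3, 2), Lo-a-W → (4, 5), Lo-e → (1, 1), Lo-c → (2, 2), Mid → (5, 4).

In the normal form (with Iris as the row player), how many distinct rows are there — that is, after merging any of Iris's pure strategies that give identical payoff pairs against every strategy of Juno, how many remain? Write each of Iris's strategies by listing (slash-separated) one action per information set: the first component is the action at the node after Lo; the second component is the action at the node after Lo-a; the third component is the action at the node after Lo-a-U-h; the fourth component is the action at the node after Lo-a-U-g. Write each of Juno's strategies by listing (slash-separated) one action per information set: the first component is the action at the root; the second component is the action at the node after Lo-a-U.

Iris has 36 pure strategies: a/D/Out/S, a/D/Out/E, a/D/In/S, a/D/In/E, a/U/Out/S, a/U/Out/E, a/U/In/S, a/U/In/E, a/W/Out/S, a/W/Out/E, a/W/In/S, a/W/In/E, e/D/Out/S, e/D/Out/E, e/D/In/S, e/D/In/E, e/U/Out/S, e/U/Out/E, e/U/In/S, e/U/In/E, e/W/Out/S, e/W/Out/E, e/W/In/S, e/W/In/E, c/D/Out/S, c/D/Out/E, c/D/In/S, c/D/In/E, c/U/Out/S, c/U/Out/E, c/U/In/S, c/U/In/E, c/W/Out/S, c/W/Out/E, c/W/In/S, c/W/In/E. Columns: Lo/h, Lo/g, Mid/h, Mid/g.
{a/D/Out/S, a/D/Out/E, a/D/In/S, a/D/In/E} → row (1,2) (1,2) (5,4) (5,4)
{a/U/Out/S} → row (4,1) (2,1) (5,4) (5,4)
{a/U/Out/E} → row (4,1) (-3,2) (5,4) (5,4)
{a/U/In/S} → row (3,1) (2,1) (5,4) (5,4)
{a/U/In/E} → row (3,1) (-3,2) (5,4) (5,4)
{a/W/Out/S, a/W/Out/E, a/W/In/S, a/W/In/E} → row (4,5) (4,5) (5,4) (5,4)
{e/D/Out/S, e/D/Out/E, e/D/In/S, e/D/In/E, e/U/Out/S, e/U/Out/E, e/U/In/S, e/U/In/E, e/W/Out/S, e/W/Out/E, e/W/In/S, e/W/In/E} → row (1,1) (1,1) (5,4) (5,4)
{c/D/Out/S, c/D/Out/E, c/D/In/S, c/D/In/E, c/U/Out/S, c/U/Out/E, c/U/In/S, c/U/In/E, c/W/Out/S, c/W/Out/E, c/W/In/S, c/W/In/E} → row (2,2) (2,2) (5,4) (5,4)
That's 8 distinct rows out of 36 strategies.

8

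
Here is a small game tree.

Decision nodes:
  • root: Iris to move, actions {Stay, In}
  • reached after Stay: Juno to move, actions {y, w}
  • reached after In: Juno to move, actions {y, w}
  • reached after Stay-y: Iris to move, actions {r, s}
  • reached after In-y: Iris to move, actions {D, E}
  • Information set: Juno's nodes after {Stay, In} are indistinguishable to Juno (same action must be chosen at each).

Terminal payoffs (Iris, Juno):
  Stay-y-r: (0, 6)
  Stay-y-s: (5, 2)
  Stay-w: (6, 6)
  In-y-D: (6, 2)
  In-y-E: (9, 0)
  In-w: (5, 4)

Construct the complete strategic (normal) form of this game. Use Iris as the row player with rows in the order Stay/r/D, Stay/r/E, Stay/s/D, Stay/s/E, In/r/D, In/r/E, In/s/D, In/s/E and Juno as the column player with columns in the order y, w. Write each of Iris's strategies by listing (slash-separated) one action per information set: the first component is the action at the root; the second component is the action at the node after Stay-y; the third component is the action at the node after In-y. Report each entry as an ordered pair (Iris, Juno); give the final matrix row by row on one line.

Row Stay/r/D: y→(0,6), w→(6,6)
Row Stay/r/E: y→(0,6), w→(6,6)
Row Stay/s/D: y→(5,2), w→(6,6)
Row Stay/s/E: y→(5,2), w→(6,6)
Row In/r/D: y→(6,2), w→(5,4)
Row In/r/E: y→(9,0), w→(5,4)
Row In/s/D: y→(6,2), w→(5,4)
Row In/s/E: y→(9,0), w→(5,4)

Stay/r/D: (0,6) (6,6) | Stay/r/E: (0,6) (6,6) | Stay/s/D: (5,2) (6,6) | Stay/s/E: (5,2) (6,6) | In/r/D: (6,2) (5,4) | In/r/E: (9,0) (5,4) | In/s/D: (6,2) (5,4) | In/s/E: (9,0) (5,4)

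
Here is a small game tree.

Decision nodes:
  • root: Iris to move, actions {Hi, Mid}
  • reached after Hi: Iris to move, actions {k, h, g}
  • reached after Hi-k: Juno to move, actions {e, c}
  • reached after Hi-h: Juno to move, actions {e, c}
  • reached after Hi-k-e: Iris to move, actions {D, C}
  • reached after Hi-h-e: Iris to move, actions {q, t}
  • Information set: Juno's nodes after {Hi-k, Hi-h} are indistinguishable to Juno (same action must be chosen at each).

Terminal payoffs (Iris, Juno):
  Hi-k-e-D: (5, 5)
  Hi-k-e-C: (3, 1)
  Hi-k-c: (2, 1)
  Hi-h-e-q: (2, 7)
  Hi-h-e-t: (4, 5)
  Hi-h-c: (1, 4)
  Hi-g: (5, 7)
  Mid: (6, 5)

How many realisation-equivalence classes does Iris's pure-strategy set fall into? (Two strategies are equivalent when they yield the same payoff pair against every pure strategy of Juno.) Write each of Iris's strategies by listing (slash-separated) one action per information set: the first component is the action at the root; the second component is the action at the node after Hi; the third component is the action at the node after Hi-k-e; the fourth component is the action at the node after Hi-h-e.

Iris has 24 pure strategies: Hi/k/D/q, Hi/k/D/t, Hi/k/C/q, Hi/k/C/t, Hi/h/D/q, Hi/h/D/t, Hi/h/C/q, Hi/h/C/t, Hi/g/D/q, Hi/g/D/t, Hi/g/C/q, Hi/g/C/t, Mid/k/D/q, Mid/k/D/t, Mid/k/C/q, Mid/k/C/t, Mid/h/D/q, Mid/h/D/t, Mid/h/C/q, Mid/h/C/t, Mid/g/D/q, Mid/g/D/t, Mid/g/C/q, Mid/g/C/t. Columns: e, c.
{Hi/k/D/q, Hi/k/D/t} → row (5,5) (2,1)
{Hi/k/C/q, Hi/k/C/t} → row (3,1) (2,1)
{Hi/h/D/q, Hi/h/C/q} → row (2,7) (1,4)
{Hi/h/D/t, Hi/h/C/t} → row (4,5) (1,4)
{Hi/g/D/q, Hi/g/D/t, Hi/g/C/q, Hi/g/C/t} → row (5,7) (5,7)
{Mid/k/D/q, Mid/k/D/t, Mid/k/C/q, Mid/k/C/t, Mid/h/D/q, Mid/h/D/t, Mid/h/C/q, Mid/h/C/t, Mid/g/D/q, Mid/g/D/t, Mid/g/C/q, Mid/g/C/t} → row (6,5) (6,5)
That's 6 distinct rows out of 24 strategies.

6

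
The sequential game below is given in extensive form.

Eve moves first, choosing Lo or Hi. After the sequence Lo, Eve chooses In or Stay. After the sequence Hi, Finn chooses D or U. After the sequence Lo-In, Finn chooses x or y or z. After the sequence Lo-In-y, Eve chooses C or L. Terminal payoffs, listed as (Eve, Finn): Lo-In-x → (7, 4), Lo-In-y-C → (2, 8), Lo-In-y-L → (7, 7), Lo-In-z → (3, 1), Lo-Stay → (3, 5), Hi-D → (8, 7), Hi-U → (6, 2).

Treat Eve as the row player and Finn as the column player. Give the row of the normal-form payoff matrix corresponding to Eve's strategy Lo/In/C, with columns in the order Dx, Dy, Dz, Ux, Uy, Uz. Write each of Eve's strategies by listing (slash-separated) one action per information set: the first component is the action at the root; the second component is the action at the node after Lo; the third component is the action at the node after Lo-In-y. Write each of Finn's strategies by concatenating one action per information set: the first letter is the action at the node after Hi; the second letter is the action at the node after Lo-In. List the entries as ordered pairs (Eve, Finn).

(7,4) (2,8) (3,1) (7,4) (2,8) (3,1)

vs Dx: Eve plays Lo → Eve plays In at [Lo] → Finn plays x at [Lo-In] → (7, 4)
vs Dy: Eve plays Lo → Eve plays In at [Lo] → Finn plays y at [Lo-In] → Eve plays C at [Lo-In-y] → (2, 8)
vs Dz: Eve plays Lo → Eve plays In at [Lo] → Finn plays z at [Lo-In] → (3, 1)
vs Ux: Eve plays Lo → Eve plays In at [Lo] → Finn plays x at [Lo-In] → (7, 4)
vs Uy: Eve plays Lo → Eve plays In at [Lo] → Finn plays y at [Lo-In] → Eve plays C at [Lo-In-y] → (2, 8)
vs Uz: Eve plays Lo → Eve plays In at [Lo] → Finn plays z at [Lo-In] → (3, 1)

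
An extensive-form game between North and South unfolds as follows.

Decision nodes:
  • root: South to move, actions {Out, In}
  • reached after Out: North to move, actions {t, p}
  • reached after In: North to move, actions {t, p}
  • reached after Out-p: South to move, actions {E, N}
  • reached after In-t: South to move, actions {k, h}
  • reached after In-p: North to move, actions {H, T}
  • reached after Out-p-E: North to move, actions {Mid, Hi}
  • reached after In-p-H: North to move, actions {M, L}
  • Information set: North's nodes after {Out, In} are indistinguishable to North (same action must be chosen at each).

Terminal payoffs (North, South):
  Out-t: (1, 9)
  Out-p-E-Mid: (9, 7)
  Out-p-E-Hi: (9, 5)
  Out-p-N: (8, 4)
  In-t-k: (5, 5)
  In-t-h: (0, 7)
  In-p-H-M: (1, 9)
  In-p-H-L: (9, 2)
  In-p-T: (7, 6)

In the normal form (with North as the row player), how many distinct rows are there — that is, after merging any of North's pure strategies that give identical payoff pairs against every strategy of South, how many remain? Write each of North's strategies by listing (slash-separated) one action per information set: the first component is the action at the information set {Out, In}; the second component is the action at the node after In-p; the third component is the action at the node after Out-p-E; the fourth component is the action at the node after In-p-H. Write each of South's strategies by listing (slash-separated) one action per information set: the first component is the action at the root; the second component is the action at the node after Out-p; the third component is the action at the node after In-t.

North has 16 pure strategies: t/H/Mid/M, t/H/Mid/L, t/H/Hi/M, t/H/Hi/L, t/T/Mid/M, t/T/Mid/L, t/T/Hi/M, t/T/Hi/L, p/H/Mid/M, p/H/Mid/L, p/H/Hi/M, p/H/Hi/L, p/T/Mid/M, p/T/Mid/L, p/T/Hi/M, p/T/Hi/L. Columns: Out/E/k, Out/E/h, Out/N/k, Out/N/h, In/E/k, In/E/h, In/N/k, In/N/h.
{t/H/Mid/M, t/H/Mid/L, t/H/Hi/M, t/H/Hi/L, t/T/Mid/M, t/T/Mid/L, t/T/Hi/M, t/T/Hi/L} → row (1,9) (1,9) (1,9) (1,9) (5,5) (0,7) (5,5) (0,7)
{p/H/Mid/M} → row (9,7) (9,7) (8,4) (8,4) (1,9) (1,9) (1,9) (1,9)
{p/H/Mid/L} → row (9,7) (9,7) (8,4) (8,4) (9,2) (9,2) (9,2) (9,2)
{p/H/Hi/M} → row (9,5) (9,5) (8,4) (8,4) (1,9) (1,9) (1,9) (1,9)
{p/H/Hi/L} → row (9,5) (9,5) (8,4) (8,4) (9,2) (9,2) (9,2) (9,2)
{p/T/Mid/M, p/T/Mid/L} → row (9,7) (9,7) (8,4) (8,4) (7,6) (7,6) (7,6) (7,6)
{p/T/Hi/M, p/T/Hi/L} → row (9,5) (9,5) (8,4) (8,4) (7,6) (7,6) (7,6) (7,6)
That's 7 distinct rows out of 16 strategies.

7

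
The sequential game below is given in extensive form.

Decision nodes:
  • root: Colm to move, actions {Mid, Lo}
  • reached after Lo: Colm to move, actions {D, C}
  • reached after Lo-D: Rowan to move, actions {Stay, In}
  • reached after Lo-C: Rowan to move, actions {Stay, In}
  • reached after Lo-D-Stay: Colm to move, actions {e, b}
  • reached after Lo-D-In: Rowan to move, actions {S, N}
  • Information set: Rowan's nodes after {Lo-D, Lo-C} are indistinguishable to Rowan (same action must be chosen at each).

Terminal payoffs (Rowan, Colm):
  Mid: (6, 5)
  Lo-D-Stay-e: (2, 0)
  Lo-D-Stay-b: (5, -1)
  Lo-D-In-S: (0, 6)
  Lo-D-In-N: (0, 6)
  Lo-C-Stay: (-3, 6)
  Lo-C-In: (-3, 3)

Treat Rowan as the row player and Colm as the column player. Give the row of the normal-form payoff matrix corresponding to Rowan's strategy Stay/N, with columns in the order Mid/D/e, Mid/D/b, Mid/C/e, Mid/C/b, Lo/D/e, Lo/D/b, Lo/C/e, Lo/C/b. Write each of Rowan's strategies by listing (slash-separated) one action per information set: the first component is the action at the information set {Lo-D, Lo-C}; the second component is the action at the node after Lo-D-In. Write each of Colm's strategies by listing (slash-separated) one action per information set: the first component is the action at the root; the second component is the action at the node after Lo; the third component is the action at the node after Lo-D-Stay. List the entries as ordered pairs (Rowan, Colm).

(6,5) (6,5) (6,5) (6,5) (2,0) (5,-1) (-3,6) (-3,6)

vs Mid/D/e: Colm plays Mid → (6, 5)
vs Mid/D/b: Colm plays Mid → (6, 5)
vs Mid/C/e: Colm plays Mid → (6, 5)
vs Mid/C/b: Colm plays Mid → (6, 5)
vs Lo/D/e: Colm plays Lo → Colm plays D at [Lo] → Rowan plays Stay at [Lo-D] → Colm plays e at [Lo-D-Stay] → (2, 0)
vs Lo/D/b: Colm plays Lo → Colm plays D at [Lo] → Rowan plays Stay at [Lo-D] → Colm plays b at [Lo-D-Stay] → (5, -1)
vs Lo/C/e: Colm plays Lo → Colm plays C at [Lo] → Rowan plays Stay at [Lo-C] → (-3, 6)
vs Lo/C/b: Colm plays Lo → Colm plays C at [Lo] → Rowan plays Stay at [Lo-C] → (-3, 6)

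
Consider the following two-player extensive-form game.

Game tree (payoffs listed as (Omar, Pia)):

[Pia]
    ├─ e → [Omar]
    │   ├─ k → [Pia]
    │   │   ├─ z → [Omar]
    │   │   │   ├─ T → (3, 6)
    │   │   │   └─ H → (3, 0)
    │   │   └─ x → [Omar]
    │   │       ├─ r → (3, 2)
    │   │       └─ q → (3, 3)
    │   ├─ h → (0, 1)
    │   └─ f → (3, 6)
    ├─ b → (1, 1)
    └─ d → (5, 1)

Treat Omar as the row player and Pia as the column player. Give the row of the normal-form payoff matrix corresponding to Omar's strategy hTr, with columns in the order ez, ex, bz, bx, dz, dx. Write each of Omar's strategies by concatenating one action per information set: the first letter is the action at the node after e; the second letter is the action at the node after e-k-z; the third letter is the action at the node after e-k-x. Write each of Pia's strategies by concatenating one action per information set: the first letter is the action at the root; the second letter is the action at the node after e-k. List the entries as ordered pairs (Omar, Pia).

vs ez: Pia plays e → Omar plays h at [e] → (0, 1)
vs ex: Pia plays e → Omar plays h at [e] → (0, 1)
vs bz: Pia plays b → (1, 1)
vs bx: Pia plays b → (1, 1)
vs dz: Pia plays d → (5, 1)
vs dx: Pia plays d → (5, 1)

(0,1) (0,1) (1,1) (1,1) (5,1) (5,1)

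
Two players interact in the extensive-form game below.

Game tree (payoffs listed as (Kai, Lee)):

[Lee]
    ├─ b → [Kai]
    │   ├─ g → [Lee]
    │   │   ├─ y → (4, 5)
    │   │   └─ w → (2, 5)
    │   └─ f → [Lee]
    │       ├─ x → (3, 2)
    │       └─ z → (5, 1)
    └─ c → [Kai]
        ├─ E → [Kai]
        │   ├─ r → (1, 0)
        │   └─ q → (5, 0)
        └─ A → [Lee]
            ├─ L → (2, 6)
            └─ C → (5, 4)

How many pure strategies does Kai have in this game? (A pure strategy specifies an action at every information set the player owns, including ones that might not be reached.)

Kai owns the node after b with actions {g, f} — two choices.
Kai owns the node after c with actions {E, A} — two choices.
Kai owns the node after c-E with actions {r, q} — two choices.
A pure strategy fixes one action at each information set independently, so the count is the product 2 × 2 × 2 = 8.

8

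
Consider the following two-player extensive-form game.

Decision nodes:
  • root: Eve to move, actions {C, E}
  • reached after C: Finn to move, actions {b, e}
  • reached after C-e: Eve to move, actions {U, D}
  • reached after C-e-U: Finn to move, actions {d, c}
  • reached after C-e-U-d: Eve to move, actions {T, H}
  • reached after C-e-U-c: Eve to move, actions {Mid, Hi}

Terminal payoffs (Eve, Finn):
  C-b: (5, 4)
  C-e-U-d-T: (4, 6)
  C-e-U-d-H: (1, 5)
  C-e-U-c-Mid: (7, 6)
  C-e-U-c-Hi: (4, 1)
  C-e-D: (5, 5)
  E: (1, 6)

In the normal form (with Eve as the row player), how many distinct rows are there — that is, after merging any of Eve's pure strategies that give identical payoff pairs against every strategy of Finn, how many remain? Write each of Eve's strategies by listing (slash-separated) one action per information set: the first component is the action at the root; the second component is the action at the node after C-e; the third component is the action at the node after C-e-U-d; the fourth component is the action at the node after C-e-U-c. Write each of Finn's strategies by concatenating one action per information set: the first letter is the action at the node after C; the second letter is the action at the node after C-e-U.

Eve has 16 pure strategies: C/U/T/Mid, C/U/T/Hi, C/U/H/Mid, C/U/H/Hi, C/D/T/Mid, C/D/T/Hi, C/D/H/Mid, C/D/H/Hi, E/U/T/Mid, E/U/T/Hi, E/U/H/Mid, E/U/H/Hi, E/D/T/Mid, E/D/T/Hi, E/D/H/Mid, E/D/H/Hi. Columns: bd, bc, ed, ec.
{C/U/T/Mid} → row (5,4) (5,4) (4,6) (7,6)
{C/U/T/Hi} → row (5,4) (5,4) (4,6) (4,1)
{C/U/H/Mid} → row (5,4) (5,4) (1,5) (7,6)
{C/U/H/Hi} → row (5,4) (5,4) (1,5) (4,1)
{C/D/T/Mid, C/D/T/Hi, C/D/H/Mid, C/D/H/Hi} → row (5,4) (5,4) (5,5) (5,5)
{E/U/T/Mid, E/U/T/Hi, E/U/H/Mid, E/U/H/Hi, E/D/T/Mid, E/D/T/Hi, E/D/H/Mid, E/D/H/Hi} → row (1,6) (1,6) (1,6) (1,6)
That's 6 distinct rows out of 16 strategies.

6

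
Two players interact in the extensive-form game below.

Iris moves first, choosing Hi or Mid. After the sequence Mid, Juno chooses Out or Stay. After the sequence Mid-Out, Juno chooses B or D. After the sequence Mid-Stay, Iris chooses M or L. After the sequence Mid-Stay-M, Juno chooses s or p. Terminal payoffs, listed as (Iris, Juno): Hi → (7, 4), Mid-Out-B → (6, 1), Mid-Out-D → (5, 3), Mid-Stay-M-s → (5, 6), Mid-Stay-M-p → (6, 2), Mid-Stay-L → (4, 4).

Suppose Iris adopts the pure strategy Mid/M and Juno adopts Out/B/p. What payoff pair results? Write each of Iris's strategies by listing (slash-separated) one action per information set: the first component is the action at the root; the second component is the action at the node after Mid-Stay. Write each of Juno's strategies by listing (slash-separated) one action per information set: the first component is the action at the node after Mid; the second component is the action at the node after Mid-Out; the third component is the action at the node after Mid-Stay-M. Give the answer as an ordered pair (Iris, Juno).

Trace the play path from the root:
  Iris plays Mid
  Juno plays Out at [Mid]
  Juno plays B at [Mid-Out]
→ terminal payoff (6, 1).
(Iris's choice at the node after Mid-Stay is never reached on this path, so it doesn't affect the outcome.)

(6, 1)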